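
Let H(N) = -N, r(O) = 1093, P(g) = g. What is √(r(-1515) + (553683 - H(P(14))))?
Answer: √554790 ≈ 744.84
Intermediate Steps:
√(r(-1515) + (553683 - H(P(14)))) = √(1093 + (553683 - (-1)*14)) = √(1093 + (553683 - 1*(-14))) = √(1093 + (553683 + 14)) = √(1093 + 553697) = √554790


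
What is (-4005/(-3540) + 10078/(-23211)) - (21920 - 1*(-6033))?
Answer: -153117012659/5477796 ≈ -27952.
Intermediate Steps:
(-4005/(-3540) + 10078/(-23211)) - (21920 - 1*(-6033)) = (-4005*(-1/3540) + 10078*(-1/23211)) - (21920 + 6033) = (267/236 - 10078/23211) - 1*27953 = 3818929/5477796 - 27953 = -153117012659/5477796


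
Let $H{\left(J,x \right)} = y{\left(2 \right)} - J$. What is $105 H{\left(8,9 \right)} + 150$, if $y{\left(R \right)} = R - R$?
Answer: $-690$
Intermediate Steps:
$y{\left(R \right)} = 0$
$H{\left(J,x \right)} = - J$ ($H{\left(J,x \right)} = 0 - J = - J$)
$105 H{\left(8,9 \right)} + 150 = 105 \left(\left(-1\right) 8\right) + 150 = 105 \left(-8\right) + 150 = -840 + 150 = -690$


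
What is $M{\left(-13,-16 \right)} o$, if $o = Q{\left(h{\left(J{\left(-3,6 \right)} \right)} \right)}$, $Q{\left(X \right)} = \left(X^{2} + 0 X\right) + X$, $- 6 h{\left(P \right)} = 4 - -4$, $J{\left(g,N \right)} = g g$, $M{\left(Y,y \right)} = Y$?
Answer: $- \frac{52}{9} \approx -5.7778$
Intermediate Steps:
$J{\left(g,N \right)} = g^{2}$
$h{\left(P \right)} = - \frac{4}{3}$ ($h{\left(P \right)} = - \frac{4 - -4}{6} = - \frac{4 + 4}{6} = \left(- \frac{1}{6}\right) 8 = - \frac{4}{3}$)
$Q{\left(X \right)} = X + X^{2}$ ($Q{\left(X \right)} = \left(X^{2} + 0\right) + X = X^{2} + X = X + X^{2}$)
$o = \frac{4}{9}$ ($o = - \frac{4 \left(1 - \frac{4}{3}\right)}{3} = \left(- \frac{4}{3}\right) \left(- \frac{1}{3}\right) = \frac{4}{9} \approx 0.44444$)
$M{\left(-13,-16 \right)} o = \left(-13\right) \frac{4}{9} = - \frac{52}{9}$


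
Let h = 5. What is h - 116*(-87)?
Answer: 10097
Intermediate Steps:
h - 116*(-87) = 5 - 116*(-87) = 5 + 10092 = 10097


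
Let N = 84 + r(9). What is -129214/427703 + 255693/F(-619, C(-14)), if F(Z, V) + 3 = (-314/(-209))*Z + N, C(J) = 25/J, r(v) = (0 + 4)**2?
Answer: -7626291285771/24820032793 ≈ -307.26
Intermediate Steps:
r(v) = 16 (r(v) = 4**2 = 16)
N = 100 (N = 84 + 16 = 100)
F(Z, V) = 97 + 314*Z/209 (F(Z, V) = -3 + ((-314/(-209))*Z + 100) = -3 + ((-314*(-1/209))*Z + 100) = -3 + (314*Z/209 + 100) = -3 + (100 + 314*Z/209) = 97 + 314*Z/209)
-129214/427703 + 255693/F(-619, C(-14)) = -129214/427703 + 255693/(97 + (314/209)*(-619)) = -129214*1/427703 + 255693/(97 - 194366/209) = -129214/427703 + 255693/(-174093/209) = -129214/427703 + 255693*(-209/174093) = -129214/427703 - 17813279/58031 = -7626291285771/24820032793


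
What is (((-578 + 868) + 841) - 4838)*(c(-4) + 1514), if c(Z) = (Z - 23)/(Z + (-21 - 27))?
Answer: -291944785/52 ≈ -5.6143e+6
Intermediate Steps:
c(Z) = (-23 + Z)/(-48 + Z) (c(Z) = (-23 + Z)/(Z - 48) = (-23 + Z)/(-48 + Z))
(((-578 + 868) + 841) - 4838)*(c(-4) + 1514) = (((-578 + 868) + 841) - 4838)*((-23 - 4)/(-48 - 4) + 1514) = ((290 + 841) - 4838)*(-27/(-52) + 1514) = (1131 - 4838)*(-1/52*(-27) + 1514) = -3707*(27/52 + 1514) = -3707*78755/52 = -291944785/52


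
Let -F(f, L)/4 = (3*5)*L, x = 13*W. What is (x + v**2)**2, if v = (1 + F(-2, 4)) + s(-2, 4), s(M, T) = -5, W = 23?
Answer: 3580227225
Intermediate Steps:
x = 299 (x = 13*23 = 299)
F(f, L) = -60*L (F(f, L) = -4*3*5*L = -60*L)
v = -244 (v = (1 - 60*4) - 5 = (1 - 240) - 5 = -239 - 5 = -244)
(x + v**2)**2 = (299 + (-244)**2)**2 = (299 + 59536)**2 = 59835**2 = 3580227225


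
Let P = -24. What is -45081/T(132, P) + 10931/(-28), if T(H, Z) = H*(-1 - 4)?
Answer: -124004/385 ≈ -322.09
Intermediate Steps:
T(H, Z) = -5*H (T(H, Z) = H*(-5) = -5*H)
-45081/T(132, P) + 10931/(-28) = -45081/((-5*132)) + 10931/(-28) = -45081/(-660) + 10931*(-1/28) = -45081*(-1/660) - 10931/28 = 15027/220 - 10931/28 = -124004/385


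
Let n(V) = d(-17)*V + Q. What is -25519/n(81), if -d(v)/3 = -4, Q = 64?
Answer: -25519/1036 ≈ -24.632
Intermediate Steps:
d(v) = 12 (d(v) = -3*(-4) = 12)
n(V) = 64 + 12*V (n(V) = 12*V + 64 = 64 + 12*V)
-25519/n(81) = -25519/(64 + 12*81) = -25519/(64 + 972) = -25519/1036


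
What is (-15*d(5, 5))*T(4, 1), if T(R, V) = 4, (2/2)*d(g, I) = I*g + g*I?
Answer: -3000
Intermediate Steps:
d(g, I) = 2*I*g (d(g, I) = I*g + g*I = I*g + I*g = 2*I*g)
(-15*d(5, 5))*T(4, 1) = -30*5*5*4 = -15*50*4 = -750*4 = -3000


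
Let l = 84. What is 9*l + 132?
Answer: 888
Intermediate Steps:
9*l + 132 = 9*84 + 132 = 756 + 132 = 888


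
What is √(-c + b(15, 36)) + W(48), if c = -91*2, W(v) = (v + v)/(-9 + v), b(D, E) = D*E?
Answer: 32/13 + 19*√2 ≈ 29.332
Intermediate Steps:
W(v) = 2*v/(-9 + v) (W(v) = (2*v)/(-9 + v) = 2*v/(-9 + v))
c = -182
√(-c + b(15, 36)) + W(48) = √(-1*(-182) + 15*36) + 2*48/(-9 + 48) = √(182 + 540) + 2*48/39 = √722 + 2*48*(1/39) = 19*√2 + 32/13 = 32/13 + 19*√2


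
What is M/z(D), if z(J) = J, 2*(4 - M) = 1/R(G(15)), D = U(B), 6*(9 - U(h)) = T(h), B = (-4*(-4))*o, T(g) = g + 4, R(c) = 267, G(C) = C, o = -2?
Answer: 2135/7298 ≈ 0.29255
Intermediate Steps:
T(g) = 4 + g
B = -32 (B = -4*(-4)*(-2) = 16*(-2) = -32)
U(h) = 25/3 - h/6 (U(h) = 9 - (4 + h)/6 = 9 + (-2/3 - h/6) = 25/3 - h/6)
D = 41/3 (D = 25/3 - 1/6*(-32) = 25/3 + 16/3 = 41/3 ≈ 13.667)
M = 2135/534 (M = 4 - 1/2/267 = 4 - 1/2*1/267 = 4 - 1/534 = 2135/534 ≈ 3.9981)
M/z(D) = 2135/(534*(41/3)) = (2135/534)*(3/41) = 2135/7298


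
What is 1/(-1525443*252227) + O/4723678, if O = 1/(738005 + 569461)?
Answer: -36423210493/14945179096657169243892 ≈ -2.4371e-12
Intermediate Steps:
O = 1/1307466 ≈ 7.6484e-7
1/(-1525443*252227) + O/4723678 = 1/(-1525443*252227) + (1/1307466)/4723678 = -1/1525443*1/252227 + (1/1307466)*(1/4723678) = -1/384757911561 + 1/6176048379948 = -36423210493/14945179096657169243892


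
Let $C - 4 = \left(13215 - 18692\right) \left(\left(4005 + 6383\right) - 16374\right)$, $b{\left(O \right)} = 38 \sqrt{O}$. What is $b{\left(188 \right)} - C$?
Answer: $-32785326 + 76 \sqrt{47} \approx -3.2785 \cdot 10^{7}$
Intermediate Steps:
$C = 32785326$ ($C = 4 + \left(13215 - 18692\right) \left(\left(4005 + 6383\right) - 16374\right) = 4 - 5477 \left(10388 - 16374\right) = 4 - -32785322 = 4 + 32785322 = 32785326$)
$b{\left(188 \right)} - C = 38 \sqrt{188} - 32785326 = 38 \cdot 2 \sqrt{47} - 32785326 = 76 \sqrt{47} - 32785326 = -32785326 + 76 \sqrt{47}$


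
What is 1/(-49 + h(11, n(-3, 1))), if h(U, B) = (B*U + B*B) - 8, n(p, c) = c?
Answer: -1/45 ≈ -0.022222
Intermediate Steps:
h(U, B) = -8 + B² + B*U (h(U, B) = (B*U + B²) - 8 = (B² + B*U) - 8 = -8 + B² + B*U)
1/(-49 + h(11, n(-3, 1))) = 1/(-49 + (-8 + 1² + 1*11)) = 1/(-49 + (-8 + 1 + 11)) = 1/(-49 + 4) = 1/(-45) = -1/45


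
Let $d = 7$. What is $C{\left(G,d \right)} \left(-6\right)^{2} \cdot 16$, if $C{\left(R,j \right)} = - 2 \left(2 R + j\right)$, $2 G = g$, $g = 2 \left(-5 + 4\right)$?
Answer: $-5760$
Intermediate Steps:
$g = -2$ ($g = 2 \left(-1\right) = -2$)
$G = -1$ ($G = \frac{1}{2} \left(-2\right) = -1$)
$C{\left(R,j \right)} = - 4 R - 2 j$ ($C{\left(R,j \right)} = - 2 \left(j + 2 R\right) = - 4 R - 2 j$)
$C{\left(G,d \right)} \left(-6\right)^{2} \cdot 16 = \left(\left(-4\right) \left(-1\right) - 14\right) \left(-6\right)^{2} \cdot 16 = \left(4 - 14\right) 36 \cdot 16 = \left(-10\right) 36 \cdot 16 = \left(-360\right) 16 = -5760$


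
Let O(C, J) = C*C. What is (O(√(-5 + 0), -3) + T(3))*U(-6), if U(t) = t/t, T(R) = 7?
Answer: 2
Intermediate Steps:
O(C, J) = C²
U(t) = 1
(O(√(-5 + 0), -3) + T(3))*U(-6) = ((√(-5 + 0))² + 7)*1 = ((√(-5))² + 7)*1 = ((I*√5)² + 7)*1 = (-5 + 7)*1 = 2*1 = 2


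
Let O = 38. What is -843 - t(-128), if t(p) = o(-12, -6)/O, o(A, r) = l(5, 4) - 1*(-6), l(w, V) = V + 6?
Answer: -16025/19 ≈ -843.42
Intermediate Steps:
l(w, V) = 6 + V
o(A, r) = 16 (o(A, r) = (6 + 4) - 1*(-6) = 10 + 6 = 16)
t(p) = 8/19 (t(p) = 16/38 = 16*(1/38) = 8/19)
-843 - t(-128) = -843 - 1*8/19 = -843 - 8/19 = -16025/19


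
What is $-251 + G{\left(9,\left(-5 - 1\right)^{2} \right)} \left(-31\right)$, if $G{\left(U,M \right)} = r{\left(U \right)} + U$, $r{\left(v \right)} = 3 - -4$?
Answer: $-747$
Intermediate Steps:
$r{\left(v \right)} = 7$ ($r{\left(v \right)} = 3 + 4 = 7$)
$G{\left(U,M \right)} = 7 + U$
$-251 + G{\left(9,\left(-5 - 1\right)^{2} \right)} \left(-31\right) = -251 + \left(7 + 9\right) \left(-31\right) = -251 + 16 \left(-31\right) = -251 - 496 = -747$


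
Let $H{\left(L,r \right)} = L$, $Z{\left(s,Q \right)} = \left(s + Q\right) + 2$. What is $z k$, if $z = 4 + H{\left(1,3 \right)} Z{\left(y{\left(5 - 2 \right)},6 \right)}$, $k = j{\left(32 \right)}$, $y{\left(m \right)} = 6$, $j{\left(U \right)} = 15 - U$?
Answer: $-306$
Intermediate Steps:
$Z{\left(s,Q \right)} = 2 + Q + s$ ($Z{\left(s,Q \right)} = \left(Q + s\right) + 2 = 2 + Q + s$)
$k = -17$ ($k = 15 - 32 = -17$)
$z = 18$ ($z = 4 + 1 \left(2 + 6 + 6\right) = 4 + 1 \cdot 14 = 4 + 14 = 18$)
$z k = 18 \left(-17\right) = -306$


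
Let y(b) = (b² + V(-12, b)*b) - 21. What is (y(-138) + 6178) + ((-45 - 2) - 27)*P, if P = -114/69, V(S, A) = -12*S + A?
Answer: 563391/23 ≈ 24495.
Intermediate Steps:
V(S, A) = A - 12*S
P = -38/23 (P = -114*1/69 = -38/23 ≈ -1.6522)
y(b) = -21 + b² + b*(144 + b) (y(b) = (b² + (b - 12*(-12))*b) - 21 = (b² + (b + 144)*b) - 21 = (b² + (144 + b)*b) - 21 = (b² + b*(144 + b)) - 21 = -21 + b² + b*(144 + b))
(y(-138) + 6178) + ((-45 - 2) - 27)*P = ((-21 + (-138)² - 138*(144 - 138)) + 6178) + ((-45 - 2) - 27)*(-38/23) = ((-21 + 19044 - 138*6) + 6178) + (-47 - 27)*(-38/23) = ((-21 + 19044 - 828) + 6178) - 74*(-38/23) = (18195 + 6178) + 2812/23 = 24373 + 2812/23 = 563391/23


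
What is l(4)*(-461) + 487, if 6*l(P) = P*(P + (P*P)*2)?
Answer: -10577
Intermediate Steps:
l(P) = P*(P + 2*P**2)/6 (l(P) = (P*(P + (P*P)*2))/6 = (P*(P + P**2*2))/6 = (P*(P + 2*P**2))/6 = P*(P + 2*P**2)/6)
l(4)*(-461) + 487 = ((1/6)*4**2*(1 + 2*4))*(-461) + 487 = ((1/6)*16*(1 + 8))*(-461) + 487 = ((1/6)*16*9)*(-461) + 487 = 24*(-461) + 487 = -11064 + 487 = -10577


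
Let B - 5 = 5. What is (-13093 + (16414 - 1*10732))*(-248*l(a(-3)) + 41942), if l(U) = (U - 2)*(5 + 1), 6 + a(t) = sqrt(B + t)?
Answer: -399052706 + 11027568*sqrt(7) ≈ -3.6988e+8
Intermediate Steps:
B = 10 (B = 5 + 5 = 10)
a(t) = -6 + sqrt(10 + t)
l(U) = -12 + 6*U (l(U) = (-2 + U)*6 = -12 + 6*U)
(-13093 + (16414 - 1*10732))*(-248*l(a(-3)) + 41942) = (-13093 + (16414 - 1*10732))*(-248*(-12 + 6*(-6 + sqrt(10 - 3))) + 41942) = (-13093 + (16414 - 10732))*(-248*(-12 + 6*(-6 + sqrt(7))) + 41942) = (-13093 + 5682)*(-248*(-12 + (-36 + 6*sqrt(7))) + 41942) = -7411*(-248*(-48 + 6*sqrt(7)) + 41942) = -7411*((11904 - 1488*sqrt(7)) + 41942) = -7411*(53846 - 1488*sqrt(7)) = -399052706 + 11027568*sqrt(7)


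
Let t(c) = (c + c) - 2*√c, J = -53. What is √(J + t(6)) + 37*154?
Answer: 5698 + √(-41 - 2*√6) ≈ 5698.0 + 6.7749*I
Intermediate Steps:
t(c) = -2*√c + 2*c (t(c) = 2*c - 2*√c = -2*√c + 2*c)
√(J + t(6)) + 37*154 = √(-53 + (-2*√6 + 2*6)) + 37*154 = √(-53 + (-2*√6 + 12)) + 5698 = √(-53 + (12 - 2*√6)) + 5698 = √(-41 - 2*√6) + 5698 = 5698 + √(-41 - 2*√6)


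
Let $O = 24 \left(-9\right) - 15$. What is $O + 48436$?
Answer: $48205$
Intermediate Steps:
$O = -231$ ($O = -216 - 15 = -231$)
$O + 48436 = -231 + 48436 = 48205$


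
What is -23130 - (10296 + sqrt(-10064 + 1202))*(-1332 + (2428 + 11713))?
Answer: -131904594 - 12809*I*sqrt(8862) ≈ -1.319e+8 - 1.2058e+6*I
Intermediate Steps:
-23130 - (10296 + sqrt(-10064 + 1202))*(-1332 + (2428 + 11713)) = -23130 - (10296 + sqrt(-8862))*(-1332 + 14141) = -23130 - (10296 + I*sqrt(8862))*12809 = -23130 - (131881464 + 12809*I*sqrt(8862)) = -23130 + (-131881464 - 12809*I*sqrt(8862)) = -131904594 - 12809*I*sqrt(8862)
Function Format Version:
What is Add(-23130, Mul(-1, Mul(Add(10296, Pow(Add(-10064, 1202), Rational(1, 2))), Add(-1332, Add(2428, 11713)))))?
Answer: Add(-131904594, Mul(-12809, I, Pow(8862, Rational(1, 2)))) ≈ Add(-1.3190e+8, Mul(-1.2058e+6, I))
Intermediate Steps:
Add(-23130, Mul(-1, Mul(Add(10296, Pow(Add(-10064, 1202), Rational(1, 2))), Add(-1332, Add(2428, 11713))))) = Add(-23130, Mul(-1, Mul(Add(10296, Pow(-8862, Rational(1, 2))), Add(-1332, 14141)))) = Add(-23130, Mul(-1, Mul(Add(10296, Mul(I, Pow(8862, Rational(1, 2)))), 12809))) = Add(-23130, Mul(-1, Add(131881464, Mul(12809, I, Pow(8862, Rational(1, 2)))))) = Add(-23130, Add(-131881464, Mul(-12809, I, Pow(8862, Rational(1, 2))))) = Add(-131904594, Mul(-12809, I, Pow(8862, Rational(1, 2))))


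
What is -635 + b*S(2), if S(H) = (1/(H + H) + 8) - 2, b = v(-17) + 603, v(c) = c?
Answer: 6055/2 ≈ 3027.5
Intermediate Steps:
b = 586 (b = -17 + 603 = 586)
S(H) = 6 + 1/(2*H) (S(H) = (1/(2*H) + 8) - 2 = (8 + 1/(2*H)) - 2 = 6 + 1/(2*H))
-635 + b*S(2) = -635 + 586*(6 + (½)/2) = -635 + 586*(6 + (½)*(½)) = -635 + 586*(6 + ¼) = -635 + 586*(25/4) = -635 + 7325/2 = 6055/2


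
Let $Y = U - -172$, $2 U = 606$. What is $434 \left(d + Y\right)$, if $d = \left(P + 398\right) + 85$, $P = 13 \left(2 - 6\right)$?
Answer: $393204$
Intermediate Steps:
$U = 303$ ($U = \frac{1}{2} \cdot 606 = 303$)
$P = -52$ ($P = 13 \left(-4\right) = -52$)
$Y = 475$ ($Y = 303 - -172 = 303 + 172 = 475$)
$d = 431$ ($d = \left(-52 + 398\right) + 85 = 346 + 85 = 431$)
$434 \left(d + Y\right) = 434 \left(431 + 475\right) = 434 \cdot 906 = 393204$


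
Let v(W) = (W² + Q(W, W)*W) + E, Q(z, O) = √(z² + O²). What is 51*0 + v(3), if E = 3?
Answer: 12 + 9*√2 ≈ 24.728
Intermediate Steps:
Q(z, O) = √(O² + z²)
v(W) = 3 + W² + W*√2*√(W²) (v(W) = (W² + √(W² + W²)*W) + 3 = (W² + √(2*W²)*W) + 3 = (W² + (√2*√(W²))*W) + 3 = (W² + W*√2*√(W²)) + 3 = 3 + W² + W*√2*√(W²))
51*0 + v(3) = 51*0 + (3 + 3² + 3*√2*√(3²)) = 0 + (3 + 9 + 3*√2*√9) = 0 + (3 + 9 + 3*√2*3) = 0 + (3 + 9 + 9*√2) = 0 + (12 + 9*√2) = 12 + 9*√2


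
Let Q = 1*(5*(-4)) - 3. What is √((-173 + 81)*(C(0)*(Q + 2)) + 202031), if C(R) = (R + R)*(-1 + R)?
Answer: √202031 ≈ 449.48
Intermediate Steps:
Q = -23 (Q = 1*(-20) - 3 = -20 - 3 = -23)
C(R) = 2*R*(-1 + R) (C(R) = (2*R)*(-1 + R) = 2*R*(-1 + R))
√((-173 + 81)*(C(0)*(Q + 2)) + 202031) = √((-173 + 81)*((2*0*(-1 + 0))*(-23 + 2)) + 202031) = √(-92*2*0*(-1)*(-21) + 202031) = √(-0*(-21) + 202031) = √(-92*0 + 202031) = √(0 + 202031) = √202031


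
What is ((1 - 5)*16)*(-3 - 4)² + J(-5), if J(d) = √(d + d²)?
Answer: -3136 + 2*√5 ≈ -3131.5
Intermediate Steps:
((1 - 5)*16)*(-3 - 4)² + J(-5) = ((1 - 5)*16)*(-3 - 4)² + √(-5*(1 - 5)) = -4*16*(-7)² + √(-5*(-4)) = -64*49 + √20 = -3136 + 2*√5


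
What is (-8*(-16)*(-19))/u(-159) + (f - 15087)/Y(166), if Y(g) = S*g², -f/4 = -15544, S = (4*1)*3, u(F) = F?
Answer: 270560485/17525616 ≈ 15.438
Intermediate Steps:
S = 12 (S = 4*3 = 12)
f = 62176 (f = -4*(-15544) = 62176)
Y(g) = 12*g²
(-8*(-16)*(-19))/u(-159) + (f - 15087)/Y(166) = (-8*(-16)*(-19))/(-159) + (62176 - 15087)/((12*166²)) = (128*(-19))*(-1/159) + 47089/((12*27556)) = -2432*(-1/159) + 47089/330672 = 2432/159 + 47089*(1/330672) = 2432/159 + 47089/330672 = 270560485/17525616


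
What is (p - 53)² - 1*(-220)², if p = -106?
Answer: -23119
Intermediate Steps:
(p - 53)² - 1*(-220)² = (-106 - 53)² - 1*(-220)² = (-159)² - 1*48400 = 25281 - 48400 = -23119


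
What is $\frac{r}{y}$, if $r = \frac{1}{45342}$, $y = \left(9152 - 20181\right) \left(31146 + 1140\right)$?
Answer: $- \frac{1}{16145483374548} \approx -6.1937 \cdot 10^{-14}$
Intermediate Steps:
$y = -356082294$ ($y = \left(-11029\right) 32286 = -356082294$)
$r = \frac{1}{45342} \approx 2.2055 \cdot 10^{-5}$
$\frac{r}{y} = \frac{1}{45342 \left(-356082294\right)} = \frac{1}{45342} \left(- \frac{1}{356082294}\right) = - \frac{1}{16145483374548}$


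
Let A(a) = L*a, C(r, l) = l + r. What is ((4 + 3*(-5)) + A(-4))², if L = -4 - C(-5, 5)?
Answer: 25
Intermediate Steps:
L = -4 (L = -4 - (5 - 5) = -4 - 1*0 = -4 + 0 = -4)
A(a) = -4*a
((4 + 3*(-5)) + A(-4))² = ((4 + 3*(-5)) - 4*(-4))² = ((4 - 15) + 16)² = (-11 + 16)² = 5² = 25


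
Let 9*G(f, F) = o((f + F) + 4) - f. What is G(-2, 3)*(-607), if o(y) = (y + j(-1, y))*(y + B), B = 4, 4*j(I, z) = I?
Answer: -108653/36 ≈ -3018.1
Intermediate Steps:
j(I, z) = I/4
o(y) = (4 + y)*(-¼ + y) (o(y) = (y + (¼)*(-1))*(y + 4) = (y - ¼)*(4 + y) = (-¼ + y)*(4 + y) = (4 + y)*(-¼ + y))
G(f, F) = 14/9 + (4 + F + f)²/9 + 5*F/12 + 11*f/36 (G(f, F) = ((-1 + ((f + F) + 4)² + 15*((f + F) + 4)/4) - f)/9 = ((-1 + ((F + f) + 4)² + 15*((F + f) + 4)/4) - f)/9 = ((-1 + (4 + F + f)² + 15*(4 + F + f)/4) - f)/9 = ((-1 + (4 + F + f)² + (15 + 15*F/4 + 15*f/4)) - f)/9 = ((14 + (4 + F + f)² + 15*F/4 + 15*f/4) - f)/9 = (14 + (4 + F + f)² + 11*f/4 + 15*F/4)/9 = 14/9 + (4 + F + f)²/9 + 5*F/12 + 11*f/36)
G(-2, 3)*(-607) = (14/9 + (4 + 3 - 2)²/9 + (5/12)*3 + (11/36)*(-2))*(-607) = (14/9 + (⅑)*5² + 5/4 - 11/18)*(-607) = (14/9 + (⅑)*25 + 5/4 - 11/18)*(-607) = (14/9 + 25/9 + 5/4 - 11/18)*(-607) = (179/36)*(-607) = -108653/36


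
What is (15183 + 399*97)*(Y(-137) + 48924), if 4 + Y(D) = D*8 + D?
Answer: 2569661682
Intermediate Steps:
Y(D) = -4 + 9*D (Y(D) = -4 + (D*8 + D) = -4 + (8*D + D) = -4 + 9*D)
(15183 + 399*97)*(Y(-137) + 48924) = (15183 + 399*97)*((-4 + 9*(-137)) + 48924) = (15183 + 38703)*((-4 - 1233) + 48924) = 53886*(-1237 + 48924) = 53886*47687 = 2569661682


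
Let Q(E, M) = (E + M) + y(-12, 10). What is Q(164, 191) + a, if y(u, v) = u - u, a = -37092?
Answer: -36737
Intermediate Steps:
y(u, v) = 0
Q(E, M) = E + M (Q(E, M) = (E + M) + 0 = E + M)
Q(164, 191) + a = (164 + 191) - 37092 = 355 - 37092 = -36737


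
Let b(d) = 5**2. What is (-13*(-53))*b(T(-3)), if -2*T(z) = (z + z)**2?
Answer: 17225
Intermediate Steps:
T(z) = -2*z**2 (T(z) = -(z + z)**2/2 = -4*z**2/2 = -2*z**2)
b(d) = 25
(-13*(-53))*b(T(-3)) = -13*(-53)*25 = 689*25 = 17225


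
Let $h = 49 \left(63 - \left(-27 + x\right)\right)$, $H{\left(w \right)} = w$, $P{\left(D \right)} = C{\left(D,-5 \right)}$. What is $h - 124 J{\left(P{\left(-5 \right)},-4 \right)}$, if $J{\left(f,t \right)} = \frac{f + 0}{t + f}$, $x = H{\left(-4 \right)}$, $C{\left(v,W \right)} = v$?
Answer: $\frac{40834}{9} \approx 4537.1$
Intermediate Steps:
$P{\left(D \right)} = D$
$x = -4$
$J{\left(f,t \right)} = \frac{f}{f + t}$
$h = 4606$ ($h = 49 \left(63 + \left(27 - -4\right)\right) = 49 \left(63 + \left(27 + 4\right)\right) = 49 \left(63 + 31\right) = 49 \cdot 94 = 4606$)
$h - 124 J{\left(P{\left(-5 \right)},-4 \right)} = 4606 - 124 \left(- \frac{5}{-5 - 4}\right) = 4606 - 124 \left(- \frac{5}{-9}\right) = 4606 - 124 \left(\left(-5\right) \left(- \frac{1}{9}\right)\right) = 4606 - 124 \cdot \frac{5}{9} = 4606 - \frac{620}{9} = \frac{40834}{9}$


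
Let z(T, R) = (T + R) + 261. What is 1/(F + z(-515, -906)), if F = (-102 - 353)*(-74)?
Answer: 1/32510 ≈ 3.0760e-5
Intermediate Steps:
z(T, R) = 261 + R + T (z(T, R) = (R + T) + 261 = 261 + R + T)
F = 33670 (F = -455*(-74) = 33670)
1/(F + z(-515, -906)) = 1/(33670 + (261 - 906 - 515)) = 1/(33670 - 1160) = 1/32510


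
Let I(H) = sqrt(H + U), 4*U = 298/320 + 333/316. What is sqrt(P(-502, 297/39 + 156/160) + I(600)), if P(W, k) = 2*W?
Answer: sqrt(-2506385600 + 395*sqrt(23985261890))/1580 ≈ 31.297*I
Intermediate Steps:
U = 25091/50560 (U = (298/320 + 333/316)/4 = (298*(1/320) + 333*(1/316))/4 = (149/160 + 333/316)/4 = (1/4)*(25091/12640) = 25091/50560 ≈ 0.49626)
I(H) = sqrt(25091/50560 + H) (I(H) = sqrt(H + 25091/50560) = sqrt(25091/50560 + H))
sqrt(P(-502, 297/39 + 156/160) + I(600)) = sqrt(2*(-502) + sqrt(19821890 + 39942400*600)/6320) = sqrt(-1004 + sqrt(19821890 + 23965440000)/6320) = sqrt(-1004 + sqrt(23985261890)/6320)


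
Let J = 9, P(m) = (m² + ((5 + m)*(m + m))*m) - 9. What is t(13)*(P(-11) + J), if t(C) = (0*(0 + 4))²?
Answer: 0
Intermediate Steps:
P(m) = -9 + m² + 2*m²*(5 + m) (P(m) = (m² + ((5 + m)*(2*m))*m) - 9 = (m² + (2*m*(5 + m))*m) - 9 = (m² + 2*m²*(5 + m)) - 9 = -9 + m² + 2*m²*(5 + m))
t(C) = 0 (t(C) = (0*4)² = 0² = 0)
t(13)*(P(-11) + J) = 0*((-9 + 2*(-11)³ + 11*(-11)²) + 9) = 0*((-9 + 2*(-1331) + 11*121) + 9) = 0*((-9 - 2662 + 1331) + 9) = 0*(-1340 + 9) = 0*(-1331) = 0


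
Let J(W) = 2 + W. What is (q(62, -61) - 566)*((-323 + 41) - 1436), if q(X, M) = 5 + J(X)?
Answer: 853846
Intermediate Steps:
q(X, M) = 7 + X (q(X, M) = 5 + (2 + X) = 7 + X)
(q(62, -61) - 566)*((-323 + 41) - 1436) = ((7 + 62) - 566)*((-323 + 41) - 1436) = (69 - 566)*(-282 - 1436) = -497*(-1718) = 853846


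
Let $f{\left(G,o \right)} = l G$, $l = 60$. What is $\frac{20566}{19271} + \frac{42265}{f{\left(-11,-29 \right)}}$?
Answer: $- \frac{22883293}{363396} \approx -62.971$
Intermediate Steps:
$f{\left(G,o \right)} = 60 G$
$\frac{20566}{19271} + \frac{42265}{f{\left(-11,-29 \right)}} = \frac{20566}{19271} + \frac{42265}{60 \left(-11\right)} = 20566 \cdot \frac{1}{19271} + \frac{42265}{-660} = \frac{2938}{2753} + 42265 \left(- \frac{1}{660}\right) = \frac{2938}{2753} - \frac{8453}{132} = - \frac{22883293}{363396}$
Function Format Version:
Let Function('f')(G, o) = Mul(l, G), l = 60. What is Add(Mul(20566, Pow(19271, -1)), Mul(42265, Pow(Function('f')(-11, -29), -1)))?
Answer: Rational(-22883293, 363396) ≈ -62.971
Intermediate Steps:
Function('f')(G, o) = Mul(60, G)
Add(Mul(20566, Pow(19271, -1)), Mul(42265, Pow(Function('f')(-11, -29), -1))) = Add(Mul(20566, Pow(19271, -1)), Mul(42265, Pow(Mul(60, -11), -1))) = Add(Mul(20566, Rational(1, 19271)), Mul(42265, Pow(-660, -1))) = Add(Rational(2938, 2753), Mul(42265, Rational(-1, 660))) = Add(Rational(2938, 2753), Rational(-8453, 132)) = Rational(-22883293, 363396)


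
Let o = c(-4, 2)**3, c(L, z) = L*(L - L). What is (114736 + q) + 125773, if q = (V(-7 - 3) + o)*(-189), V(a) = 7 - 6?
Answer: 240320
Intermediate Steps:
c(L, z) = 0 (c(L, z) = L*0 = 0)
V(a) = 1
o = 0 (o = 0**3 = 0)
q = -189 (q = (1 + 0)*(-189) = 1*(-189) = -189)
(114736 + q) + 125773 = (114736 - 189) + 125773 = 114547 + 125773 = 240320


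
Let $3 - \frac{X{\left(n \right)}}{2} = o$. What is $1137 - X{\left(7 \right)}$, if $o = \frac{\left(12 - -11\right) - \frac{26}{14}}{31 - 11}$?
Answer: $\frac{39659}{35} \approx 1133.1$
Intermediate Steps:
$o = \frac{37}{35}$ ($o = \frac{\left(12 + 11\right) - \frac{13}{7}}{20} = \left(23 - \frac{13}{7}\right) \frac{1}{20} = \frac{148}{7} \cdot \frac{1}{20} = \frac{37}{35} \approx 1.0571$)
$X{\left(n \right)} = \frac{136}{35}$ ($X{\left(n \right)} = 6 - \frac{74}{35} = \frac{136}{35}$)
$1137 - X{\left(7 \right)} = 1137 - \frac{136}{35} = \frac{39659}{35}$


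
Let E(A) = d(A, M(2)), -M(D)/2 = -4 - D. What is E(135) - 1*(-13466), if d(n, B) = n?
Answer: 13601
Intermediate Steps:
M(D) = 8 + 2*D (M(D) = -2*(-4 - D) = 8 + 2*D)
E(A) = A
E(135) - 1*(-13466) = 135 - 1*(-13466) = 135 + 13466 = 13601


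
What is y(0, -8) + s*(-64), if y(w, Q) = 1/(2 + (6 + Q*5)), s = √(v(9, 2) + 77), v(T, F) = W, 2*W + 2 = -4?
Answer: -1/32 - 64*√74 ≈ -550.58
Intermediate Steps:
W = -3 (W = -1 + (½)*(-4) = -1 - 2 = -3)
v(T, F) = -3
s = √74 (s = √(-3 + 77) = √74 ≈ 8.6023)
y(w, Q) = 1/(8 + 5*Q) (y(w, Q) = 1/(2 + (6 + 5*Q)) = 1/(8 + 5*Q))
y(0, -8) + s*(-64) = 1/(8 + 5*(-8)) + √74*(-64) = 1/(8 - 40) - 64*√74 = 1/(-32) - 64*√74 = -1/32 - 64*√74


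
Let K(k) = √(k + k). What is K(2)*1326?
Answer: 2652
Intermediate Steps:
K(k) = √2*√k (K(k) = √(2*k) = √2*√k)
K(2)*1326 = (√2*√2)*1326 = 2*1326 = 2652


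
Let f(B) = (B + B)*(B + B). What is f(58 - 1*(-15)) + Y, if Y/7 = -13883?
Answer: -75865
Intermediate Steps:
f(B) = 4*B² (f(B) = (2*B)*(2*B) = 4*B²)
Y = -97181 (Y = 7*(-13883) = -97181)
f(58 - 1*(-15)) + Y = 4*(58 - 1*(-15))² - 97181 = 4*(58 + 15)² - 97181 = 4*73² - 97181 = 4*5329 - 97181 = 21316 - 97181 = -75865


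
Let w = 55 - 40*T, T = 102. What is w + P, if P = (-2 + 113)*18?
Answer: -2027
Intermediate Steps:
w = -4025 (w = 55 - 40*102 = 55 - 4080 = -4025)
P = 1998 (P = 111*18 = 1998)
w + P = -4025 + 1998 = -2027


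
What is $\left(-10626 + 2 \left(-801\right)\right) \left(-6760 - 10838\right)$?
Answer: $215188344$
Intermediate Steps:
$\left(-10626 + 2 \left(-801\right)\right) \left(-6760 - 10838\right) = \left(-10626 - 1602\right) \left(-17598\right) = \left(-12228\right) \left(-17598\right) = 215188344$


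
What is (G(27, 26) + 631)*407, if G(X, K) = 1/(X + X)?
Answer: 13868525/54 ≈ 2.5682e+5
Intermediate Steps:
G(X, K) = 1/(2*X)
(G(27, 26) + 631)*407 = ((½)/27 + 631)*407 = ((½)*(1/27) + 631)*407 = (1/54 + 631)*407 = (34075/54)*407 = 13868525/54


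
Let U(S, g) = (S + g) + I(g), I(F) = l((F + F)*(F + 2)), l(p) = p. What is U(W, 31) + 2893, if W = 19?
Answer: 4989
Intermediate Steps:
I(F) = 2*F*(2 + F) (I(F) = (F + F)*(F + 2) = (2*F)*(2 + F) = 2*F*(2 + F))
U(S, g) = S + g + 2*g*(2 + g) (U(S, g) = (S + g) + 2*g*(2 + g) = S + g + 2*g*(2 + g))
U(W, 31) + 2893 = (19 + 31 + 2*31*(2 + 31)) + 2893 = (19 + 31 + 2*31*33) + 2893 = (19 + 31 + 2046) + 2893 = 2096 + 2893 = 4989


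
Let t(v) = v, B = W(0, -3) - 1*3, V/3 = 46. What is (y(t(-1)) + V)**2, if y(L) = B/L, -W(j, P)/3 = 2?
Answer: 21609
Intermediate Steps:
W(j, P) = -6 (W(j, P) = -3*2 = -6)
V = 138 (V = 3*46 = 138)
B = -9 (B = -6 - 1*3 = -6 - 3 = -9)
y(L) = -9/L
(y(t(-1)) + V)**2 = (-9/(-1) + 138)**2 = (-9*(-1) + 138)**2 = (9 + 138)**2 = 147**2 = 21609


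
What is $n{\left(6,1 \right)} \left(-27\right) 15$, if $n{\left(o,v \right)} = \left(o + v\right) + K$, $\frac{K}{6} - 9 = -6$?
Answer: $-10125$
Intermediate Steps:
$K = 18$ ($K = 54 + 6 \left(-6\right) = 54 - 36 = 18$)
$n{\left(o,v \right)} = 18 + o + v$ ($n{\left(o,v \right)} = \left(o + v\right) + 18 = 18 + o + v$)
$n{\left(6,1 \right)} \left(-27\right) 15 = \left(18 + 6 + 1\right) \left(-27\right) 15 = 25 \left(-27\right) 15 = \left(-675\right) 15 = -10125$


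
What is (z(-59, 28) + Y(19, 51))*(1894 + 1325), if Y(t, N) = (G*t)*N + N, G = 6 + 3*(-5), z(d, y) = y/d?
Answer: -1646705202/59 ≈ -2.7910e+7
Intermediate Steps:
G = -9 (G = 6 - 15 = -9)
Y(t, N) = N - 9*N*t (Y(t, N) = (-9*t)*N + N = -9*N*t + N = N - 9*N*t)
(z(-59, 28) + Y(19, 51))*(1894 + 1325) = (28/(-59) + 51*(1 - 9*19))*(1894 + 1325) = (28*(-1/59) + 51*(1 - 171))*3219 = (-28/59 + 51*(-170))*3219 = (-28/59 - 8670)*3219 = -511558/59*3219 = -1646705202/59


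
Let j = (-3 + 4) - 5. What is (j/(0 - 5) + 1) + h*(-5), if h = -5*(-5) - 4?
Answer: -516/5 ≈ -103.20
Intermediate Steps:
j = -4 (j = 1 - 5 = -4)
h = 21 (h = 25 - 4 = 21)
(j/(0 - 5) + 1) + h*(-5) = (-4/(0 - 5) + 1) + 21*(-5) = (-4/(-5) + 1) - 105 = (-4*(-⅕) + 1) - 105 = (⅘ + 1) - 105 = 9/5 - 105 = -516/5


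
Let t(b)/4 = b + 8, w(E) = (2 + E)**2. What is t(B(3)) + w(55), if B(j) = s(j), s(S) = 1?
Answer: 3285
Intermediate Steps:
B(j) = 1
t(b) = 32 + 4*b (t(b) = 4*(b + 8) = 4*(8 + b) = 32 + 4*b)
t(B(3)) + w(55) = (32 + 4*1) + (2 + 55)**2 = (32 + 4) + 57**2 = 36 + 3249 = 3285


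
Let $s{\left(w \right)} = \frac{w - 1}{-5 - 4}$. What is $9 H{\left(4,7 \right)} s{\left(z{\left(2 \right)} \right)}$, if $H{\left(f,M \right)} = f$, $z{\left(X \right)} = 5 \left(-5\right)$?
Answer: $104$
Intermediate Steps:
$z{\left(X \right)} = -25$
$s{\left(w \right)} = \frac{1}{9} - \frac{w}{9}$ ($s{\left(w \right)} = \frac{-1 + w}{-9} = \left(-1 + w\right) \left(- \frac{1}{9}\right) = \frac{1}{9} - \frac{w}{9}$)
$9 H{\left(4,7 \right)} s{\left(z{\left(2 \right)} \right)} = 9 \cdot 4 \left(\frac{1}{9} - - \frac{25}{9}\right) = 36 \left(\frac{1}{9} + \frac{25}{9}\right) = 36 \cdot \frac{26}{9} = 104$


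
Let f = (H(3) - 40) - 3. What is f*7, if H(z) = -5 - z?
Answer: -357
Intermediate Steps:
f = -51 (f = ((-5 - 1*3) - 40) - 3 = ((-5 - 3) - 40) - 3 = (-8 - 40) - 3 = -48 - 3 = -51)
f*7 = -51*7 = -357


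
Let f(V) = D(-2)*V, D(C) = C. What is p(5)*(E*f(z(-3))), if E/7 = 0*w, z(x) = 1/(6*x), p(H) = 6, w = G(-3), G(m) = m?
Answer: 0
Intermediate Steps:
w = -3
z(x) = 1/(6*x)
E = 0 (E = 7*(0*(-3)) = 7*0 = 0)
f(V) = -2*V
p(5)*(E*f(z(-3))) = 6*(0*(-1/(3*(-3)))) = 6*(0*(-(-1)/(3*3))) = 6*(0*(-2*(-1/18))) = 6*(0*(⅑)) = 6*0 = 0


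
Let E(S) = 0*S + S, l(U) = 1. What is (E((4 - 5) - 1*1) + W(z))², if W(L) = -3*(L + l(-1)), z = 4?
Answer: 289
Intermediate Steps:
E(S) = S (E(S) = 0 + S = S)
W(L) = -3 - 3*L (W(L) = -3*(L + 1) = -3*(1 + L) = -3 - 3*L)
(E((4 - 5) - 1*1) + W(z))² = (((4 - 5) - 1*1) + (-3 - 3*4))² = ((-1 - 1) + (-3 - 12))² = (-2 - 15)² = (-17)² = 289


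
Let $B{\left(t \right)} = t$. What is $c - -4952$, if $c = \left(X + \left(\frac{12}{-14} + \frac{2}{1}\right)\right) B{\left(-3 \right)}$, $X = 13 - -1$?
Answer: $\frac{34346}{7} \approx 4906.6$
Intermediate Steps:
$X = 14$ ($X = 13 + 1 = 14$)
$c = - \frac{318}{7}$ ($c = \left(14 + \left(\frac{12}{-14} + \frac{2}{1}\right)\right) \left(-3\right) = \left(14 + \left(12 \left(- \frac{1}{14}\right) + 2 \cdot 1\right)\right) \left(-3\right) = \left(14 + \left(- \frac{6}{7} + 2\right)\right) \left(-3\right) = \left(14 + \frac{8}{7}\right) \left(-3\right) = \frac{106}{7} \left(-3\right) = - \frac{318}{7} \approx -45.429$)
$c - -4952 = - \frac{318}{7} - -4952 = - \frac{318}{7} + 4952 = \frac{34346}{7}$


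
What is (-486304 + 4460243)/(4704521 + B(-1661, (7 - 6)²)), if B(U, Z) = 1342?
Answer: 3973939/4705863 ≈ 0.84447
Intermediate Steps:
(-486304 + 4460243)/(4704521 + B(-1661, (7 - 6)²)) = (-486304 + 4460243)/(4704521 + 1342) = 3973939/4705863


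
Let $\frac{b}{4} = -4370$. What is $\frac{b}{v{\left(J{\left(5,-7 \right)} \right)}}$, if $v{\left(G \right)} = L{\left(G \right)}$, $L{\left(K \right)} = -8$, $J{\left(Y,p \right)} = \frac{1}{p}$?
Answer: $2185$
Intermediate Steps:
$v{\left(G \right)} = -8$
$b = -17480$ ($b = 4 \left(-4370\right) = -17480$)
$\frac{b}{v{\left(J{\left(5,-7 \right)} \right)}} = - \frac{17480}{-8} = \left(-17480\right) \left(- \frac{1}{8}\right) = 2185$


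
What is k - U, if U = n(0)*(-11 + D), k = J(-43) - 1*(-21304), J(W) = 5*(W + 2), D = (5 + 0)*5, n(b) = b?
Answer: 21099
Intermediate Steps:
D = 25 (D = 5*5 = 25)
J(W) = 10 + 5*W (J(W) = 5*(2 + W) = 10 + 5*W)
k = 21099 (k = (10 + 5*(-43)) - 1*(-21304) = (10 - 215) + 21304 = -205 + 21304 = 21099)
U = 0 (U = 0*(-11 + 25) = 0*14 = 0)
k - U = 21099 - 1*0 = 21099 + 0 = 21099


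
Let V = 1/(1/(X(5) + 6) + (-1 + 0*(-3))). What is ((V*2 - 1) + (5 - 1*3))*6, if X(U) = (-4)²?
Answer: -46/7 ≈ -6.5714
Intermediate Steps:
X(U) = 16
V = -22/21 (V = 1/(1/(16 + 6) + (-1 + 0*(-3))) = 1/(1/22 + (-1 + 0)) = 1/(1/22 - 1) = 1/(-21/22) = -22/21 ≈ -1.0476)
((V*2 - 1) + (5 - 1*3))*6 = ((-22/21*2 - 1) + (5 - 1*3))*6 = ((-44/21 - 1) + (5 - 3))*6 = (-65/21 + 2)*6 = -23/21*6 = -46/7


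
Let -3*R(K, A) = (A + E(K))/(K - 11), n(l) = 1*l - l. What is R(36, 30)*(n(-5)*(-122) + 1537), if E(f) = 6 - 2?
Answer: -52258/75 ≈ -696.77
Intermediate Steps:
E(f) = 4
n(l) = 0 (n(l) = l - l = 0)
R(K, A) = -(4 + A)/(3*(-11 + K)) (R(K, A) = -(A + 4)/(3*(K - 11)) = -(4 + A)/(3*(-11 + K)))
R(36, 30)*(n(-5)*(-122) + 1537) = ((-4 - 1*30)/(3*(-11 + 36)))*(0*(-122) + 1537) = ((1/3)*(-4 - 30)/25)*(0 + 1537) = ((1/3)*(1/25)*(-34))*1537 = -34/75*1537 = -52258/75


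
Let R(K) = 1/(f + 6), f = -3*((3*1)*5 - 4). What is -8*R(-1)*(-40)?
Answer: -320/27 ≈ -11.852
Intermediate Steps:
f = -33 (f = -3*(3*5 - 4) = -3*(15 - 4) = -3*11 = -33)
R(K) = -1/27 (R(K) = 1/(-33 + 6) = 1/(-27) = -1/27)
-8*R(-1)*(-40) = -8*(-1/27)*(-40) = (8/27)*(-40) = -320/27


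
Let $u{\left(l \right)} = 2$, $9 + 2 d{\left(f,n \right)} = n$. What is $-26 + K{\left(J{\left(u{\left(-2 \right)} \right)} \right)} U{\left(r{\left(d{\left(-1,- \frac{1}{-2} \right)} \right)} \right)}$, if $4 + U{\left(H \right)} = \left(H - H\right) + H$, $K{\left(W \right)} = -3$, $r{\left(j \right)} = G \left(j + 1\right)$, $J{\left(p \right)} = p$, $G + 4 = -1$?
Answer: $- \frac{251}{4} \approx -62.75$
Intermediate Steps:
$d{\left(f,n \right)} = - \frac{9}{2} + \frac{n}{2}$
$G = -5$ ($G = -4 - 1 = -5$)
$r{\left(j \right)} = -5 - 5 j$ ($r{\left(j \right)} = - 5 \left(j + 1\right) = - 5 \left(1 + j\right) = -5 - 5 j$)
$U{\left(H \right)} = -4 + H$ ($U{\left(H \right)} = -4 + \left(\left(H - H\right) + H\right) = -4 + \left(0 + H\right) = -4 + H$)
$-26 + K{\left(J{\left(u{\left(-2 \right)} \right)} \right)} U{\left(r{\left(d{\left(-1,- \frac{1}{-2} \right)} \right)} \right)} = -26 - 3 \left(-4 - \left(5 + 5 \left(- \frac{9}{2} + \frac{\left(-1\right) \frac{1}{-2}}{2}\right)\right)\right) = -26 - 3 \left(-4 - \left(5 + 5 \left(- \frac{9}{2} + \frac{\left(-1\right) \left(- \frac{1}{2}\right)}{2}\right)\right)\right) = -26 - 3 \left(-4 - \left(5 + 5 \left(- \frac{9}{2} + \frac{1}{2} \cdot \frac{1}{2}\right)\right)\right) = -26 - 3 \left(-4 - \left(5 + 5 \left(- \frac{9}{2} + \frac{1}{4}\right)\right)\right) = -26 - 3 \left(-4 - - \frac{65}{4}\right) = -26 - 3 \left(-4 + \left(-5 + \frac{85}{4}\right)\right) = -26 - 3 \left(-4 + \frac{65}{4}\right) = -26 - \frac{147}{4} = - \frac{251}{4}$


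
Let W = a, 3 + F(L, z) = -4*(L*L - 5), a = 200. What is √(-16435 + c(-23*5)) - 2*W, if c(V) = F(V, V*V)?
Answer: -400 + 3*I*√7702 ≈ -400.0 + 263.28*I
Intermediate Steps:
F(L, z) = 17 - 4*L² (F(L, z) = -3 - 4*(L*L - 5) = -3 - 4*(L² - 5) = -3 - 4*(-5 + L²) = -3 + (20 - 4*L²) = 17 - 4*L²)
c(V) = 17 - 4*V²
W = 200
√(-16435 + c(-23*5)) - 2*W = √(-16435 + (17 - 4*(-23*5)²)) - 2*200 = √(-16435 + (17 - 4*(-115)²)) - 400 = √(-16435 + (17 - 4*13225)) - 400 = √(-16435 + (17 - 52900)) - 400 = √(-16435 - 52883) - 400 = √(-69318) - 400 = 3*I*√7702 - 400 = -400 + 3*I*√7702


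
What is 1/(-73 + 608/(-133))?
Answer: -7/543 ≈ -0.012891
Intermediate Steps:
1/(-73 + 608/(-133)) = 1/(-73 + 608*(-1/133)) = 1/(-73 - 32/7) = 1/(-543/7) = -7/543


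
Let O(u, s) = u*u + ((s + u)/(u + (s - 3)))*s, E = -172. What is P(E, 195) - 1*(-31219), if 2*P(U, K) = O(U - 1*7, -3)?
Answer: 17478069/370 ≈ 47238.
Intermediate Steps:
O(u, s) = u² + s*(s + u)/(-3 + s + u) (O(u, s) = u² + ((s + u)/(u + (-3 + s)))*s = u² + ((s + u)/(-3 + s + u))*s = u² + s*(s + u)/(-3 + s + u))
P(U, K) = (30 + (-7 + U)³ - 6*(-7 + U)² - 3*U)/(2*(-13 + U)) (P(U, K) = (((-3)² + (U - 1*7)³ - 3*(U - 1*7)² - 3*(U - 1*7) - 3*(U - 1*7)²)/(-3 - 3 + (U - 1*7)))/2 = ((9 + (U - 7)³ - 3*(U - 7)² - 3*(U - 7) - 3*(U - 7)²)/(-3 - 3 + (U - 7)))/2 = ((9 + (-7 + U)³ - 3*(-7 + U)² - 3*(-7 + U) - 3*(-7 + U)²)/(-3 - 3 + (-7 + U)))/2 = ((9 + (-7 + U)³ - 3*(-7 + U)² + (21 - 3*U) - 3*(-7 + U)²)/(-13 + U))/2 = ((30 + (-7 + U)³ - 6*(-7 + U)² - 3*U)/(-13 + U))/2 = (30 + (-7 + U)³ - 6*(-7 + U)² - 3*U)/(2*(-13 + U)))
P(E, 195) - 1*(-31219) = (-607 + (-172)³ - 27*(-172)² + 228*(-172))/(2*(-13 - 172)) - 1*(-31219) = (½)*(-607 - 5088448 - 27*29584 - 39216)/(-185) + 31219 = (½)*(-1/185)*(-607 - 5088448 - 798768 - 39216) + 31219 = (½)*(-1/185)*(-5927039) + 31219 = 5927039/370 + 31219 = 17478069/370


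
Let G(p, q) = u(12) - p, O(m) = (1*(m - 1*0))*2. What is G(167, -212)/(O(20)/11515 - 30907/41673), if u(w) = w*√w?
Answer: 16027477473/70845437 - 2303350056*√3/70845437 ≈ 169.92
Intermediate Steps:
u(w) = w^(3/2)
O(m) = 2*m (O(m) = (1*(m + 0))*2 = (1*m)*2 = m*2 = 2*m)
G(p, q) = -p + 24*√3 (G(p, q) = 12^(3/2) - p = 24*√3 - p = -p + 24*√3)
G(167, -212)/(O(20)/11515 - 30907/41673) = (-1*167 + 24*√3)/((2*20)/11515 - 30907/41673) = (-167 + 24*√3)/(40*(1/11515) - 30907*1/41673) = (-167 + 24*√3)/(8/2303 - 30907/41673) = (-167 + 24*√3)/(-70845437/95972919) = (-167 + 24*√3)*(-95972919/70845437) = 16027477473/70845437 - 2303350056*√3/70845437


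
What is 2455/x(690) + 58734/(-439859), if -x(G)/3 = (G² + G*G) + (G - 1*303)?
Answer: -168927588419/1257011895699 ≈ -0.13439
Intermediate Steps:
x(G) = 909 - 6*G² - 3*G (x(G) = -3*((G² + G*G) + (G - 1*303)) = -3*((G² + G²) + (G - 303)) = -3*(2*G² + (-303 + G)) = -3*(-303 + G + 2*G²) = 909 - 6*G² - 3*G)
2455/x(690) + 58734/(-439859) = 2455/(909 - 6*690² - 3*690) + 58734/(-439859) = 2455/(909 - 6*476100 - 2070) + 58734*(-1/439859) = 2455/(909 - 2856600 - 2070) - 58734/439859 = 2455/(-2857761) - 58734/439859 = 2455*(-1/2857761) - 58734/439859 = -2455/2857761 - 58734/439859 = -168927588419/1257011895699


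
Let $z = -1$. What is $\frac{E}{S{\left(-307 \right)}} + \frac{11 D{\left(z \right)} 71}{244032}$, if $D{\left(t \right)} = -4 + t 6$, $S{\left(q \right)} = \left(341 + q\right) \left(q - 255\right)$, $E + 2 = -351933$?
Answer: $\frac{10716771055}{582870432} \approx 18.386$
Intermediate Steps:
$E = -351935$ ($E = -2 - 351933 = -351935$)
$S{\left(q \right)} = \left(-255 + q\right) \left(341 + q\right)$ ($S{\left(q \right)} = \left(341 + q\right) \left(-255 + q\right) = \left(-255 + q\right) \left(341 + q\right)$)
$D{\left(t \right)} = -4 + 6 t$
$\frac{E}{S{\left(-307 \right)}} + \frac{11 D{\left(z \right)} 71}{244032} = - \frac{351935}{-86955 + \left(-307\right)^{2} + 86 \left(-307\right)} + \frac{11 \left(-4 + 6 \left(-1\right)\right) 71}{244032} = - \frac{351935}{-86955 + 94249 - 26402} + 11 \left(-4 - 6\right) 71 \cdot \frac{1}{244032} = - \frac{351935}{-19108} + 11 \left(-10\right) 71 \cdot \frac{1}{244032} = \left(-351935\right) \left(- \frac{1}{19108}\right) + \left(-110\right) 71 \cdot \frac{1}{244032} = \frac{351935}{19108} - \frac{3905}{122016} = \frac{10716771055}{582870432}$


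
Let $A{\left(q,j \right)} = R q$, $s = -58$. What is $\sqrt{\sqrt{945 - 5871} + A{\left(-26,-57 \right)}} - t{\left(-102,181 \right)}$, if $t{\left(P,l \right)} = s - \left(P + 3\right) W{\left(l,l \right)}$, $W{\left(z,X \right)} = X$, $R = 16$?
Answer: $-17861 + \sqrt{-416 + i \sqrt{4926}} \approx -17859.0 + 20.468 i$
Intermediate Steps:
$A{\left(q,j \right)} = 16 q$
$t{\left(P,l \right)} = -58 - l \left(3 + P\right)$ ($t{\left(P,l \right)} = -58 - \left(P + 3\right) l = -58 - \left(3 + P\right) l = -58 - l \left(3 + P\right)$)
$\sqrt{\sqrt{945 - 5871} + A{\left(-26,-57 \right)}} - t{\left(-102,181 \right)} = \sqrt{\sqrt{945 - 5871} + 16 \left(-26\right)} - \left(-58 - 543 - \left(-102\right) 181\right) = \sqrt{\sqrt{-4926} - 416} - \left(-58 - 543 + 18462\right) = \sqrt{i \sqrt{4926} - 416} - 17861 = \sqrt{-416 + i \sqrt{4926}} - 17861 = -17861 + \sqrt{-416 + i \sqrt{4926}}$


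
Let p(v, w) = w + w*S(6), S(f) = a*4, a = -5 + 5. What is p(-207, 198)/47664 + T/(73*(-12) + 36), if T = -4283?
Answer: 354707/69510 ≈ 5.1030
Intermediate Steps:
a = 0
S(f) = 0 (S(f) = 0*4 = 0)
p(v, w) = w (p(v, w) = w + w*0 = w + 0 = w)
p(-207, 198)/47664 + T/(73*(-12) + 36) = 198/47664 - 4283/(73*(-12) + 36) = 198*(1/47664) - 4283/(-876 + 36) = 11/2648 - 4283/(-840) = 11/2648 - 4283*(-1/840) = 11/2648 + 4283/840 = 354707/69510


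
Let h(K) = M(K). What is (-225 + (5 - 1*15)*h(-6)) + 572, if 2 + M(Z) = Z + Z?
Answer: 487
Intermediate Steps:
M(Z) = -2 + 2*Z (M(Z) = -2 + (Z + Z) = -2 + 2*Z)
h(K) = -2 + 2*K
(-225 + (5 - 1*15)*h(-6)) + 572 = (-225 + (5 - 1*15)*(-2 + 2*(-6))) + 572 = (-225 + (5 - 15)*(-2 - 12)) + 572 = (-225 - 10*(-14)) + 572 = (-225 + 140) + 572 = -85 + 572 = 487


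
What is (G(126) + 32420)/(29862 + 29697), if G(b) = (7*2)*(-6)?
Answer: 32336/59559 ≈ 0.54292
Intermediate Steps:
G(b) = -84 (G(b) = 14*(-6) = -84)
(G(126) + 32420)/(29862 + 29697) = (-84 + 32420)/(29862 + 29697) = 32336/59559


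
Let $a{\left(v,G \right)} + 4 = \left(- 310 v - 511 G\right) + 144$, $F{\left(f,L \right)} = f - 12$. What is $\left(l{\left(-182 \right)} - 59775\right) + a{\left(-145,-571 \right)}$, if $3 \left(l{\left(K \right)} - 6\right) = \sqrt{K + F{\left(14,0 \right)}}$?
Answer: $277102 + 2 i \sqrt{5} \approx 2.771 \cdot 10^{5} + 4.4721 i$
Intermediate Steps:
$F{\left(f,L \right)} = -12 + f$
$l{\left(K \right)} = 6 + \frac{\sqrt{2 + K}}{3}$ ($l{\left(K \right)} = 6 + \frac{\sqrt{K + \left(-12 + 14\right)}}{3} = 6 + \frac{\sqrt{K + 2}}{3} = 6 + \frac{\sqrt{2 + K}}{3}$)
$a{\left(v,G \right)} = 140 - 511 G - 310 v$ ($a{\left(v,G \right)} = -4 - \left(-144 + 310 v + 511 G\right) = 140 - 511 G - 310 v$)
$\left(l{\left(-182 \right)} - 59775\right) + a{\left(-145,-571 \right)} = \left(\left(6 + \frac{\sqrt{2 - 182}}{3}\right) - 59775\right) - -336871 = \left(\left(6 + \frac{\sqrt{-180}}{3}\right) - 59775\right) + \left(140 + 291781 + 44950\right) = \left(\left(6 + \frac{6 i \sqrt{5}}{3}\right) - 59775\right) + 336871 = \left(\left(6 + 2 i \sqrt{5}\right) - 59775\right) + 336871 = \left(-59769 + 2 i \sqrt{5}\right) + 336871 = 277102 + 2 i \sqrt{5}$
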